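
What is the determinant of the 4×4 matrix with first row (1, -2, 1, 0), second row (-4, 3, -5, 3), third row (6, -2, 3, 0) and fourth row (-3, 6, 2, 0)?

Expand along column 4 (it has 3 zeros):
  + (3) · M_24   where M_24 = det([1 -2 1; 6 -2 3; -3 6 2]) = 50
det = (+1)·(3)·(50) = 150

150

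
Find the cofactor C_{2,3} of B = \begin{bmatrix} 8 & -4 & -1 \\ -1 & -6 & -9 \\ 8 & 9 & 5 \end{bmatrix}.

Delete row 2 and column 3; the remaining 2×2 submatrix is [8 -4; 8 9].
Its determinant is 8·9 − (-4)·8 = 104.
The cofactor carries sign (−1)^(2+3) = −1, so C_{2,3} = −(104) = -104.

-104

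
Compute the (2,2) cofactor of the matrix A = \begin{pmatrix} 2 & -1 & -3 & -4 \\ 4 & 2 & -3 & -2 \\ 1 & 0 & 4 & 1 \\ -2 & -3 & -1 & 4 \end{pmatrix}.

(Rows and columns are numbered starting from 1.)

24

Delete row 2 and column 2; the remaining 3×3 submatrix is [2 -3 -4; 1 4 1; -2 -1 4].
Its determinant is 24.
The cofactor carries sign (−1)^(2+2) = +1, so C_{2,2} = +(24) = 24.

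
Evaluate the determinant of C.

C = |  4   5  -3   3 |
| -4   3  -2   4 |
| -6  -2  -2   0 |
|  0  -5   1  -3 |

det(C) = -156

Expand along row 3 (it has 1 zero):
  + (-6) · M_31   where M_31 = det([5 -3 3; 3 -2 4; -5 1 -3]) = 22
  − (-2) · M_32   where M_32 = det([4 -3 3; -4 -2 4; 0 1 -3]) = 32
  + (-2) · M_33   where M_33 = det([4 5 3; -4 3 4; 0 -5 -3]) = 44
det = (+1)·(-6)·(22) + (-1)·(-2)·(32) + (+1)·(-2)·(44) = -156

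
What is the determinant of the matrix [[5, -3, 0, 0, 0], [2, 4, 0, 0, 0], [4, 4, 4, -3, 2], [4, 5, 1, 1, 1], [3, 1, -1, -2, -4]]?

The determinant is -494.

The matrix is block lower-triangular with a 2×2 block and a 3×3 block on the diagonal, so its determinant equals the product of the determinants of the diagonal blocks.
det of the 2×2 block = 26
det of the 3×3 block = -19
det = (26)·(-19) = -494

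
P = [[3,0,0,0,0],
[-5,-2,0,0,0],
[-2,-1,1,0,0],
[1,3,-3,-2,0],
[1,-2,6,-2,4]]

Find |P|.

48

P is lower triangular, so det(P) is the product of the diagonal entries:
det = (3) · (-2) · (1) · (-2) · (4) = 48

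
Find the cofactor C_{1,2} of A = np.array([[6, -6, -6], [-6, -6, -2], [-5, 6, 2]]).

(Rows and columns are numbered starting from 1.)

22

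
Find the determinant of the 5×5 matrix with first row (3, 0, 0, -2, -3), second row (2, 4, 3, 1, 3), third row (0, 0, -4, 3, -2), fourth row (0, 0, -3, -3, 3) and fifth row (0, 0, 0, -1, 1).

The matrix is block upper-triangular with a 2×2 block and a 3×3 block on the diagonal, so its determinant equals the product of the determinants of the diagonal blocks.
det of the 2×2 block = 12
det of the 3×3 block = 3
det = (12)·(3) = 36

36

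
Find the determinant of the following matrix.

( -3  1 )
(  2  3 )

det = (-3)·3 − 1·2 = -9 − 2 = -11

-11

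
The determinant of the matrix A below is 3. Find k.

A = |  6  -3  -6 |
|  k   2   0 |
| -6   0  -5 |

k = -9

Expanding along the row containing k, det(A) is linear in k: det(A) = (-15)·k + (-132).
Set (-15)·k + (-132) = 3  ⇒  (-15)·k = 135  ⇒  k = -9.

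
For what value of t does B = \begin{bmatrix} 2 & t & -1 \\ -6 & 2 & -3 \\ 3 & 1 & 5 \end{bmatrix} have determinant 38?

Expanding along the row containing t, det(B) is linear in t: det(B) = (21)·t + (38).
Set (21)·t + (38) = 38  ⇒  (21)·t = 0  ⇒  t = 0.

t = 0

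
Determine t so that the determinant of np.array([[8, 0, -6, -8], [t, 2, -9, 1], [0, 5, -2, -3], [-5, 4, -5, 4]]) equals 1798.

t = -6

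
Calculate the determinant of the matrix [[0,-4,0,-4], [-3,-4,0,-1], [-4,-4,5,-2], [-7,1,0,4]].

The determinant is 240.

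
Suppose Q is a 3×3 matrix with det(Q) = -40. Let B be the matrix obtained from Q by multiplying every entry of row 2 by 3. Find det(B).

Scaling one row by 3 multiplies the determinant by 3.
det(B) = (3)·(-40) = -120

-120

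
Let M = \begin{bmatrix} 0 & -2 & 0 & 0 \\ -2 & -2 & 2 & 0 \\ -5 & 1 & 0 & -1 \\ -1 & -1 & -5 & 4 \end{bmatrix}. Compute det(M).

Expand along row 1 (it has 3 zeros):
  − (-2) · M_12   where M_12 = det([-2 2 0; -5 0 -1; -1 -5 4]) = 52
det = (-1)·(-2)·(52) = 104

The determinant is 104.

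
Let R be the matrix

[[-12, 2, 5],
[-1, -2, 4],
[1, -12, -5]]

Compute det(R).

-628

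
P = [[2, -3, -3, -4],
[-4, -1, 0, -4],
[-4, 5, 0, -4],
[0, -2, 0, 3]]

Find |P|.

216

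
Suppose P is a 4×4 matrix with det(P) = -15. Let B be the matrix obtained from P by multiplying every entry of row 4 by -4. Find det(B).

Scaling one row by -4 multiplies the determinant by -4.
det(B) = (-4)·(-15) = 60

The determinant is 60.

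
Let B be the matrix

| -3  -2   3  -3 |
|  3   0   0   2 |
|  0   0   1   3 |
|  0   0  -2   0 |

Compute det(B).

B is block upper-triangular with a 2×2 block and a 2×2 block on the diagonal, so its determinant equals the product of the determinants of the diagonal blocks.
det of the 2×2 block = 6
det of the 2×2 block = 6
det = (6)·(6) = 36

36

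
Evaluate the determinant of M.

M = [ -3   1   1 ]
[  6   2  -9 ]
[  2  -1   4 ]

Expand along row 1:
  + (-3) · |2 -9; -1 4| = (-3)·(8 − 9) = 3
  − 1 · |6 -9; 2 4| = −1·(24 − (-18)) = -42
  + 1 · |6 2; 2 -1| = 1·(-6 − 4) = -10
Sum: (3) + (-42) + (-10) = -49

-49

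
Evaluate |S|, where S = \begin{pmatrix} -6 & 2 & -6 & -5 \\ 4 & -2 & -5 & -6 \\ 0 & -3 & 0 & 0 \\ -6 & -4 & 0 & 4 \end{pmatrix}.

Expand along row 3 (it has 3 zeros):
  − (-3) · M_32   where M_32 = det([-6 -6 -5; 4 -5 -6; -6 0 4]) = 150
det = (-1)·(-3)·(150) = 450

|S| = 450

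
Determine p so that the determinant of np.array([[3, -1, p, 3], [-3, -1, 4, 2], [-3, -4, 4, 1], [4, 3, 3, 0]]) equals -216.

p = 7

Expanding along the row containing p, det(B) is linear in p: det(B) = (19)·p + (-349).
Set (19)·p + (-349) = -216  ⇒  (19)·p = 133  ⇒  p = 7.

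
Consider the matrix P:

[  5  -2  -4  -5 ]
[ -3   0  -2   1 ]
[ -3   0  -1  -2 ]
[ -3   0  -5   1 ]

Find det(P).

Expand along column 2 (it has 3 zeros):
  − (-2) · M_12   where M_12 = det([-3 -2 1; -3 -1 -2; -3 -5 1]) = 27
det = (-1)·(-2)·(27) = 54

|P| = 54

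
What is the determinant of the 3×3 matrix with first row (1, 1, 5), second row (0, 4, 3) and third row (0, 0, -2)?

The determinant is -8.

The matrix is upper triangular, so the determinant is the product of the diagonal entries:
det = (1) · (4) · (-2) = -8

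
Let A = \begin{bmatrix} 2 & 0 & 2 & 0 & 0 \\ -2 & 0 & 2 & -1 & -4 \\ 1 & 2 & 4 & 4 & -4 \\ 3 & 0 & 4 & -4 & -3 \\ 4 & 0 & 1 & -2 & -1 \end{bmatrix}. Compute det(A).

-152

Expand along column 2 (it has 4 zeros):
  − (2) · M_32   where M_32 = det([2 2 0 0; -2 2 -1 -4; 3 4 -4 -3; 4 1 -2 -1]) = 76
det = (-1)·(2)·(76) = -152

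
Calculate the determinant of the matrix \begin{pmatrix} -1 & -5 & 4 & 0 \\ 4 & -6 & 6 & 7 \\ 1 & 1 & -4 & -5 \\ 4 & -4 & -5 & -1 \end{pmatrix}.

Expand along row 1 (it has 1 zero):
  + (-1) · M_11   where M_11 = det([-6 6 7; 1 -4 -5; -4 -5 -1]) = 105
  − (-5) · M_12   where M_12 = det([4 6 7; 1 -4 -5; 4 -5 -1]) = -121
  + (4) · M_13   where M_13 = det([4 -6 7; 1 1 -5; 4 -4 -1]) = -26
det = (+1)·(-1)·(105) + (-1)·(-5)·(-121) + (+1)·(4)·(-26) = -814

-814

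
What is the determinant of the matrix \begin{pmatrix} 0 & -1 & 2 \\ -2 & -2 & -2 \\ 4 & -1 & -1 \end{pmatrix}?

Expand along row 1:
  − (-1) · |-2 -2; 4 -1| = −(-1)·(2 − (-8)) = 10
  + 2 · |-2 -2; 4 -1| = 2·(2 − (-8)) = 20
Sum: (10) + (20) = 30

30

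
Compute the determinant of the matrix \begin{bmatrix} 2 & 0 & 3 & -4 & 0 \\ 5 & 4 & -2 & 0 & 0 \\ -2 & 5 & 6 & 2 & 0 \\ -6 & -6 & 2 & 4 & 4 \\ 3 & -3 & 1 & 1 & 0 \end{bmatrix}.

Expand along column 5 (it has 4 zeros):
  − (4) · M_45   where M_45 = det([2 0 3 -4; 5 4 -2 0; -2 5 6 2; 3 -3 1 1]) = 1189
det = (-1)·(4)·(1189) = -4756

-4756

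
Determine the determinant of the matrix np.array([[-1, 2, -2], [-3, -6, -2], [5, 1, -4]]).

The determinant is -124.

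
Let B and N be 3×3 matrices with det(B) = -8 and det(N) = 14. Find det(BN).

-112

det(BN) = det(B)·det(N) = (-8)·(14) = -112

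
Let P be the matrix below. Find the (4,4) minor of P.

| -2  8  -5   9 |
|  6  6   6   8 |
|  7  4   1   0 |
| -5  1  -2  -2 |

Delete row 4 and column 4; the remaining 3×3 submatrix is [-2 8 -5; 6 6 6; 7 4 1].
Its determinant is 414.

414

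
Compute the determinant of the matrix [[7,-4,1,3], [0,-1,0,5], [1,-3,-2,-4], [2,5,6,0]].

Expand along row 2 (it has 2 zeros):
  + (-1) · M_22   where M_22 = det([7 1 3; 1 -2 -4; 2 6 0]) = 190
  + (5) · M_24   where M_24 = det([7 -4 1; 1 -3 -2; 2 5 6]) = -5
det = (+1)·(-1)·(190) + (+1)·(5)·(-5) = -215

The determinant is -215.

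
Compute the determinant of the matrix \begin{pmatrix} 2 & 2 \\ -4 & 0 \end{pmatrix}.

det = 2·0 − 2·(-4) = 0 − (-8) = 8

8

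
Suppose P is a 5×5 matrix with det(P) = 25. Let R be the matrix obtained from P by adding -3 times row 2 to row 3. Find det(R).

Adding a multiple of one row to another leaves the determinant unchanged.
det(R) = (1)·(25) = 25

25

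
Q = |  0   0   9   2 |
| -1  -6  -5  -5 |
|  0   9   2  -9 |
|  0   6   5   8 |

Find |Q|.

The determinant is -1068.

Expand along column 1 (it has 3 zeros):
  − (-1) · M_21   where M_21 = det([0 9 2; 9 2 -9; 6 5 8]) = -1068
det = (-1)·(-1)·(-1068) = -1068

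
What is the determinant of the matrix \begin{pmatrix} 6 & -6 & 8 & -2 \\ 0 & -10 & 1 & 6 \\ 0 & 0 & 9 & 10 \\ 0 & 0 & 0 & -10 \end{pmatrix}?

The matrix is upper triangular, so the determinant is the product of the diagonal entries:
det = (6) · (-10) · (9) · (-10) = 5400

The determinant is 5400.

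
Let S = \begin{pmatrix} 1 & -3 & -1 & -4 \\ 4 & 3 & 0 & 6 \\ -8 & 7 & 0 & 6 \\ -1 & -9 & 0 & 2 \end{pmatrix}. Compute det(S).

Expand along column 3 (it has 3 zeros):
  + (-1) · M_13   where M_13 = det([4 3 6; -8 7 6; -1 -9 2]) = 776
det = (+1)·(-1)·(776) = -776

-776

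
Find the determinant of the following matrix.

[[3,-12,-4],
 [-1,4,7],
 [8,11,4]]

Expand along row 1:
  + 3 · |4 7; 11 4| = 3·(16 − 77) = -183
  − (-12) · |-1 7; 8 4| = −(-12)·(-4 − 56) = -720
  + (-4) · |-1 4; 8 11| = (-4)·(-11 − 32) = 172
Sum: (-183) + (-720) + (172) = -731

-731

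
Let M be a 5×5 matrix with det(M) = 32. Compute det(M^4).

1048576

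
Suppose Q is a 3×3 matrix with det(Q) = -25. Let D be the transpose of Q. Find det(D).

det(Qᵀ) = det(Q).
det(D) = (1)·(-25) = -25

-25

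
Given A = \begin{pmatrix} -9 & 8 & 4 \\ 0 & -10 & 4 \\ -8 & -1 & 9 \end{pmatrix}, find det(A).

198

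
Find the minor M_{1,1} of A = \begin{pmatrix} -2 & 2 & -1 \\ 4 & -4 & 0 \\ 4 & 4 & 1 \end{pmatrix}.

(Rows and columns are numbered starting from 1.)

Delete row 1 and column 1; the remaining 2×2 submatrix is [-4 0; 4 1].
Its determinant is (-4)·1 − 0·4 = -4.

-4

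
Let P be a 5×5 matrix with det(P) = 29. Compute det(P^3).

24389

det(P^3) = (det P)^3 = (29)^3 = 24389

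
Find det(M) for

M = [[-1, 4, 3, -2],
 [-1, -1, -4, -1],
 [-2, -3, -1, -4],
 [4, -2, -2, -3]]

-450

Expand along row 1:
  + (-1) · M_11   where M_11 = det([-1 -4 -1; -3 -1 -4; -2 -2 -3]) = 5
  − (4) · M_12   where M_12 = det([-1 -4 -1; -2 -1 -4; 4 -2 -3]) = 85
  + (3) · M_13   where M_13 = det([-1 -1 -1; -2 -3 -4; 4 -2 -3]) = 5
  − (-2) · M_14   where M_14 = det([-1 -1 -4; -2 -3 -1; 4 -2 -2]) = -60
det = (+1)·(-1)·(5) + (-1)·(4)·(85) + (+1)·(3)·(5) + (-1)·(-2)·(-60) = -450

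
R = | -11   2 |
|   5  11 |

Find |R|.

|R| = -131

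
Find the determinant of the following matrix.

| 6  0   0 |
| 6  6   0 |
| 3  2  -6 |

-216

The matrix is lower triangular, so the determinant is the product of the diagonal entries:
det = (6) · (6) · (-6) = -216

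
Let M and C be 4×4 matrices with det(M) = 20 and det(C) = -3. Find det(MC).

det(MC) = det(M)·det(C) = (20)·(-3) = -60

|MC| = -60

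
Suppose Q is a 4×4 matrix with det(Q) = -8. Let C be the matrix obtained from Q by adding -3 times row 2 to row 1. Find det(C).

Adding a multiple of one row to another leaves the determinant unchanged.
det(C) = (1)·(-8) = -8

-8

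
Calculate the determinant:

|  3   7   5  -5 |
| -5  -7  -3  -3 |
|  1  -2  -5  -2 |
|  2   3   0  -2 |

Expand along row 4 (it has 1 zero):
  − (2) · M_41   where M_41 = det([7 5 -5; -7 -3 -3; -2 -5 -2]) = -248
  + (3) · M_42   where M_42 = det([3 5 -5; -5 -3 -3; 1 -5 -2]) = -232
  + (-2) · M_44   where M_44 = det([3 7 5; -5 -7 -3; 1 -2 -5]) = -24
det = (-1)·(2)·(-248) + (+1)·(3)·(-232) + (+1)·(-2)·(-24) = -152

The determinant is -152.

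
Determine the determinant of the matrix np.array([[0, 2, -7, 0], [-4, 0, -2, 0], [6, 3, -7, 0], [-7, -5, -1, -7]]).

The determinant is -28.

Expand along column 4 (it has 3 zeros):
  + (-7) · M_44   where M_44 = det([0 2 -7; -4 0 -2; 6 3 -7]) = 4
det = (+1)·(-7)·(4) = -28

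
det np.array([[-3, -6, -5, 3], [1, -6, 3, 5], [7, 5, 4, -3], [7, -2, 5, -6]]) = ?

The determinant is 1804.

Expand along row 1:
  + (-3) · M_11   where M_11 = det([-6 3 5; 5 4 -3; -2 5 -6]) = 327
  − (-6) · M_12   where M_12 = det([1 3 5; 7 4 -3; 7 5 -6]) = 89
  + (-5) · M_13   where M_13 = det([1 -6 5; 7 5 -3; 7 -2 -6]) = -407
  − (3) · M_14   where M_14 = det([1 -6 3; 7 5 4; 7 -2 5]) = -72
det = (+1)·(-3)·(327) + (-1)·(-6)·(89) + (+1)·(-5)·(-407) + (-1)·(3)·(-72) = 1804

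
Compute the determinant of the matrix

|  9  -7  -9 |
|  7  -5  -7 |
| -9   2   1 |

-32

Expand along row 1:
  + 9 · |-5 -7; 2 1| = 9·(-5 − (-14)) = 81
  − (-7) · |7 -7; -9 1| = −(-7)·(7 − 63) = -392
  + (-9) · |7 -5; -9 2| = (-9)·(14 − 45) = 279
Sum: (81) + (-392) + (279) = -32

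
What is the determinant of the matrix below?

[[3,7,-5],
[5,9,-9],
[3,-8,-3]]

-46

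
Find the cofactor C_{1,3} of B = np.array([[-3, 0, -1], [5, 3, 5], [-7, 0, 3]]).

21

Delete row 1 and column 3; the remaining 2×2 submatrix is [5 3; -7 0].
Its determinant is 5·0 − 3·(-7) = 21.
The cofactor carries sign (−1)^(1+3) = +1, so C_{1,3} = +(21) = 21.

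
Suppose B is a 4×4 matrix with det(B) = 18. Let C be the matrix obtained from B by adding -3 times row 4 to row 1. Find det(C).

|C| = 18

Adding a multiple of one row to another leaves the determinant unchanged.
det(C) = (1)·(18) = 18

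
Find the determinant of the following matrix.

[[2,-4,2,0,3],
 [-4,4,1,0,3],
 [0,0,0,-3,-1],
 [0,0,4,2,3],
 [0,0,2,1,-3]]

The determinant is 432.

The matrix is block upper-triangular with a 2×2 block and a 3×3 block on the diagonal, so its determinant equals the product of the determinants of the diagonal blocks.
det of the 2×2 block = -8
det of the 3×3 block = -54
det = (-8)·(-54) = 432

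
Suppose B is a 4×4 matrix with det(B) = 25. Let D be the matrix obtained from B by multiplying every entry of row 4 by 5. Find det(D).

|D| = 125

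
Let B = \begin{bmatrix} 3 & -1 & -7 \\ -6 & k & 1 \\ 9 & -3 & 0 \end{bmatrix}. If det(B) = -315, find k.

Expanding along the column containing k, det(B) is linear in k: det(B) = (63)·k + (-126).
Set (63)·k + (-126) = -315  ⇒  (63)·k = -189  ⇒  k = -3.

-3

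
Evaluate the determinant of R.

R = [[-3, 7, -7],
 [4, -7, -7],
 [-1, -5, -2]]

Expand along row 1:
  + (-3) · |-7 -7; -5 -2| = (-3)·(14 − 35) = 63
  − 7 · |4 -7; -1 -2| = −7·(-8 − 7) = 105
  + (-7) · |4 -7; -1 -5| = (-7)·(-20 − 7) = 189
Sum: (63) + (105) + (189) = 357

357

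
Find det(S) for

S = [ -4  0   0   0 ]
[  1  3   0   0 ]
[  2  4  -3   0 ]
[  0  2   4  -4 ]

S is lower triangular, so det(S) is the product of the diagonal entries:
det = (-4) · (3) · (-3) · (-4) = -144

|S| = -144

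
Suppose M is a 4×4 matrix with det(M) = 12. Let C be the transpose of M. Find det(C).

det(Mᵀ) = det(M).
det(C) = (1)·(12) = 12

The determinant is 12.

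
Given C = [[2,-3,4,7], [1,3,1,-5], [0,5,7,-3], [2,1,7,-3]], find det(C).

Expand along row 3 (it has 1 zero):
  − (5) · M_32   where M_32 = det([2 4 7; 1 1 -5; 2 7 -3]) = 71
  + (7) · M_33   where M_33 = det([2 -3 7; 1 3 -5; 2 1 -3]) = -22
  − (-3) · M_34   where M_34 = det([2 -3 4; 1 3 1; 2 1 7]) = 35
det = (-1)·(5)·(71) + (+1)·(7)·(-22) + (-1)·(-3)·(35) = -404

det(C) = -404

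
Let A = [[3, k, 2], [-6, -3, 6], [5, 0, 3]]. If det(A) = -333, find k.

k = -7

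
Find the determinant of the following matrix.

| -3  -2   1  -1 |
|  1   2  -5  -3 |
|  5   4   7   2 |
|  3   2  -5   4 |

Expand along row 1:
  + (-3) · M_11   where M_11 = det([2 -5 -3; 4 7 2; 2 -5 4]) = 238
  − (-2) · M_12   where M_12 = det([1 -5 -3; 5 7 2; 3 -5 4]) = 246
  + (1) · M_13   where M_13 = det([1 2 -3; 5 4 2; 3 2 4]) = -10
  − (-1) · M_14   where M_14 = det([1 2 -5; 5 4 7; 3 2 -5]) = 68
det = (+1)·(-3)·(238) + (-1)·(-2)·(246) + (+1)·(1)·(-10) + (-1)·(-1)·(68) = -164

The determinant is -164.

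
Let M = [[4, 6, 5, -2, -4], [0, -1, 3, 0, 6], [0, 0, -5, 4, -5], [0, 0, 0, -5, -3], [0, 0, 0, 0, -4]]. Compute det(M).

|M| = 400

M is upper triangular, so det(M) is the product of the diagonal entries:
det = (4) · (-1) · (-5) · (-5) · (-4) = 400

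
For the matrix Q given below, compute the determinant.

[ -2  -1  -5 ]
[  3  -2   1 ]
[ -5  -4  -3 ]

Expand along column 1:
  + (-2) · |-2 1; -4 -3| = (-2)·(6 − (-4)) = -20
  − 3 · |-1 -5; -4 -3| = −3·(3 − 20) = 51
  + (-5) · |-1 -5; -2 1| = (-5)·(-1 − 10) = 55
Sum: (-20) + (51) + (55) = 86

|Q| = 86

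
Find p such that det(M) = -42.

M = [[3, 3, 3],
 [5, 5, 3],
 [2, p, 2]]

Expanding along the column containing p, det(M) is linear in p: det(M) = (6)·p + (-12).
Set (6)·p + (-12) = -42  ⇒  (6)·p = -30  ⇒  p = -5.

p = -5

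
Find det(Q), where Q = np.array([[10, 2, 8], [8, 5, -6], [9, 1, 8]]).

Expand along column 1:
  + 10 · |5 -6; 1 8| = 10·(40 − (-6)) = 460
  − 8 · |2 8; 1 8| = −8·(16 − 8) = -64
  + 9 · |2 8; 5 -6| = 9·(-12 − 40) = -468
Sum: (460) + (-64) + (-468) = -72

The determinant is -72.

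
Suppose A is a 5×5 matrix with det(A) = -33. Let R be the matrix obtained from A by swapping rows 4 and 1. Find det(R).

Swapping two rows multiplies the determinant by −1.
det(R) = (-1)·(-33) = 33

|R| = 33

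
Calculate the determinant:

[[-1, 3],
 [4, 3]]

det = (-1)·3 − 3·4 = -3 − 12 = -15

-15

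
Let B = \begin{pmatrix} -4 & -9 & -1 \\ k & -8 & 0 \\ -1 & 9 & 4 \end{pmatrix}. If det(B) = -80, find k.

Expanding along the column containing k, det(B) is linear in k: det(B) = (27)·k + (136).
Set (27)·k + (136) = -80  ⇒  (27)·k = -216  ⇒  k = -8.

-8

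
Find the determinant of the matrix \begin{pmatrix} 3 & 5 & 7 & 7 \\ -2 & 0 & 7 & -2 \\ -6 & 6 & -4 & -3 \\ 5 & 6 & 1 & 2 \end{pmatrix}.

Expand along row 2 (it has 1 zero):
  − (-2) · M_21   where M_21 = det([5 7 7; 6 -4 -3; 6 1 2]) = -25
  − (7) · M_23   where M_23 = det([3 5 7; -6 6 -3; 5 6 2]) = -387
  + (-2) · M_24   where M_24 = det([3 5 7; -6 6 -4; 5 6 1]) = -442
det = (-1)·(-2)·(-25) + (-1)·(7)·(-387) + (+1)·(-2)·(-442) = 3543

3543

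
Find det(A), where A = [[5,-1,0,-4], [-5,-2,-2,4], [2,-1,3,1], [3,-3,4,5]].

Expand along row 1 (it has 1 zero):
  + (5) · M_11   where M_11 = det([-2 -2 4; -1 3 1; -3 4 5]) = -6
  − (-1) · M_12   where M_12 = det([-5 -2 4; 2 3 1; 3 4 5]) = -45
  − (-4) · M_14   where M_14 = det([-5 -2 -2; 2 -1 3; 3 -3 4]) = -21
det = (+1)·(5)·(-6) + (-1)·(-1)·(-45) + (-1)·(-4)·(-21) = -159

The determinant is -159.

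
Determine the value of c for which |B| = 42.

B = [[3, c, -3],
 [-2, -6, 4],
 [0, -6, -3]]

c = 8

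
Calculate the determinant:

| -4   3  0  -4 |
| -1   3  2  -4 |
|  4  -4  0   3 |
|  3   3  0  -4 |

The determinant is 98.

Expand along column 3 (it has 3 zeros):
  − (2) · M_23   where M_23 = det([-4 3 -4; 4 -4 3; 3 3 -4]) = -49
det = (-1)·(2)·(-49) = 98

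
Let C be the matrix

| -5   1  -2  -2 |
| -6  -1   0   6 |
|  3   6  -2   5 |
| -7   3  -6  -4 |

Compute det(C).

Expand along row 2 (it has 1 zero):
  − (-6) · M_21   where M_21 = det([1 -2 -2; 6 -2 5; 3 -6 -4]) = 20
  + (-1) · M_22   where M_22 = det([-5 -2 -2; 3 -2 5; -7 -6 -4]) = -80
  + (6) · M_24   where M_24 = det([-5 1 -2; 3 6 -2; -7 3 -6]) = 80
det = (-1)·(-6)·(20) + (+1)·(-1)·(-80) + (+1)·(6)·(80) = 680

det(C) = 680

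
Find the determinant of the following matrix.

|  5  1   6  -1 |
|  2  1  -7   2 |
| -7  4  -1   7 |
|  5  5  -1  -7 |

-3400

Expand along row 1:
  + (5) · M_11   where M_11 = det([1 -7 2; 4 -1 7; 5 -1 -7]) = -425
  − (1) · M_12   where M_12 = det([2 -7 2; -7 -1 7; 5 -1 -7]) = 150
  + (6) · M_13   where M_13 = det([2 1 2; -7 4 7; 5 5 -7]) = -250
  − (-1) · M_14   where M_14 = det([2 1 -7; -7 4 -1; 5 5 -1]) = 375
det = (+1)·(5)·(-425) + (-1)·(1)·(150) + (+1)·(6)·(-250) + (-1)·(-1)·(375) = -3400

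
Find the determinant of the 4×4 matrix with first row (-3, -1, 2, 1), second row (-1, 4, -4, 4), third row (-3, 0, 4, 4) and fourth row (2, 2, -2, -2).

Expand along row 3 (it has 1 zero):
  + (-3) · M_31   where M_31 = det([-1 2 1; 4 -4 4; 2 -2 -2]) = 16
  + (4) · M_33   where M_33 = det([-3 -1 1; -1 4 4; 2 2 -2]) = 32
  − (4) · M_34   where M_34 = det([-3 -1 2; -1 4 -4; 2 2 -2]) = -10
det = (+1)·(-3)·(16) + (+1)·(4)·(32) + (-1)·(4)·(-10) = 120

The determinant is 120.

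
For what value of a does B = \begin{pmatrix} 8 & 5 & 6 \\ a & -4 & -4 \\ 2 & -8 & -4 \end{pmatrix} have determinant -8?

-4

Expanding along the column containing a, det(B) is linear in a: det(B) = (-28)·a + (-120).
Set (-28)·a + (-120) = -8  ⇒  (-28)·a = 112  ⇒  a = -4.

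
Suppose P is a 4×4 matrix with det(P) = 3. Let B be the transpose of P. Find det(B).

|B| = 3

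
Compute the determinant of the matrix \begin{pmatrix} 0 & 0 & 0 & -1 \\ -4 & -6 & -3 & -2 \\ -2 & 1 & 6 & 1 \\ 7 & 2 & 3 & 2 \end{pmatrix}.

-219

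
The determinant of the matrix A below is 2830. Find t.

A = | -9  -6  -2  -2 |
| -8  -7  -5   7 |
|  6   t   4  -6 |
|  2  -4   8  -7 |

Expanding along the column containing t, det(A) is linear in t: det(A) = (-381)·t + (2068).
Set (-381)·t + (2068) = 2830  ⇒  (-381)·t = 762  ⇒  t = -2.

t = -2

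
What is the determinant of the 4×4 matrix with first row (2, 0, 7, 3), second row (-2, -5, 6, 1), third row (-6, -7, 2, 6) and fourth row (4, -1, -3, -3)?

Expand along row 1 (it has 1 zero):
  + (2) · M_11   where M_11 = det([-5 6 1; -7 2 6; -1 -3 -3]) = -199
  + (7) · M_13   where M_13 = det([-2 -5 1; -6 -7 6; 4 -1 -3]) = -50
  − (3) · M_14   where M_14 = det([-2 -5 6; -6 -7 2; 4 -1 -3]) = 208
det = (+1)·(2)·(-199) + (+1)·(7)·(-50) + (-1)·(3)·(208) = -1372

The determinant is -1372.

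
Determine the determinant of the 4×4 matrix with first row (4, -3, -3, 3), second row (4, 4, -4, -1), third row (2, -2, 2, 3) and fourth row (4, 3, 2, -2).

-350

Expand along row 1:
  + (4) · M_11   where M_11 = det([4 -4 -1; -2 2 3; 3 2 -2]) = -50
  − (-3) · M_12   where M_12 = det([4 -4 -1; 2 2 3; 4 2 -2]) = -100
  + (-3) · M_13   where M_13 = det([4 4 -1; 2 -2 3; 4 3 -2]) = 30
  − (3) · M_14   where M_14 = det([4 4 -4; 2 -2 2; 4 3 2]) = -80
det = (+1)·(4)·(-50) + (-1)·(-3)·(-100) + (+1)·(-3)·(30) + (-1)·(3)·(-80) = -350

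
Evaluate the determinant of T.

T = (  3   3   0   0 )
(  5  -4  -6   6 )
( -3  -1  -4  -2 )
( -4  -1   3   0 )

The determinant is 270.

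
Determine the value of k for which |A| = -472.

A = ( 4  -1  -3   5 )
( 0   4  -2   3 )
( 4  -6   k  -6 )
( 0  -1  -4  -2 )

Expanding along the row containing k, det(A) is linear in k: det(A) = (-20)·k + (-532).
Set (-20)·k + (-532) = -472  ⇒  (-20)·k = 60  ⇒  k = -3.

-3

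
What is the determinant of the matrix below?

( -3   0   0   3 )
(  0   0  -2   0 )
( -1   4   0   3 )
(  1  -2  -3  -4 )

Expand along row 2 (it has 3 zeros):
  − (-2) · M_23   where M_23 = det([-3 0 3; -1 4 3; 1 -2 -4]) = 24
det = (-1)·(-2)·(24) = 48

48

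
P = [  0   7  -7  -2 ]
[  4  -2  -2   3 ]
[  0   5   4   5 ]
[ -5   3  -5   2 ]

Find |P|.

Expand along column 1 (it has 2 zeros):
  − (4) · M_21   where M_21 = det([7 -7 -2; 5 4 5; 3 -5 2]) = 270
  − (-5) · M_41   where M_41 = det([7 -7 -2; -2 -2 3; 5 4 5]) = -333
det = (-1)·(4)·(270) + (-1)·(-5)·(-333) = -2745

The determinant is -2745.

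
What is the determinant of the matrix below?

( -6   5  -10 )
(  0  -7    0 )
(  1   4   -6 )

Expand along row 2:
  + (-7) · |-6 -10; 1 -6| = (-7)·(36 − (-10)) = -322

-322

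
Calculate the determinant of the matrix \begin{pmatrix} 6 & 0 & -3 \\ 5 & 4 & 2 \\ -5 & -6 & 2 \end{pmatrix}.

The determinant is 150.

Expand along column 2:
  + 4 · |6 -3; -5 2| = 4·(12 − 15) = -12
  − (-6) · |6 -3; 5 2| = −(-6)·(12 − (-15)) = 162
Sum: (-12) + (162) = 150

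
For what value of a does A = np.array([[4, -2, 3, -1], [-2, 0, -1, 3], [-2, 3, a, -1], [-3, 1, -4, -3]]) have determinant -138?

a = -8

Expanding along the column containing a, det(A) is linear in a: det(A) = (20)·a + (22).
Set (20)·a + (22) = -138  ⇒  (20)·a = -160  ⇒  a = -8.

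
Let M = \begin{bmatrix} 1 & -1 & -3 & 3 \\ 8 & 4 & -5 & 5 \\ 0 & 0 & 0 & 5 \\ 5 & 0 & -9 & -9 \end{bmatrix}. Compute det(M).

Expand along row 3 (it has 3 zeros):
  − (5) · M_34   where M_34 = det([1 -1 -3; 8 4 -5; 5 0 -9]) = -23
det = (-1)·(5)·(-23) = 115

|M| = 115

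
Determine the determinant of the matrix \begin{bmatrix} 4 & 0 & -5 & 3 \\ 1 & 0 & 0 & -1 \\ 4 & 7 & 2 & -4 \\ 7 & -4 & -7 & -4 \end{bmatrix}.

182

Expand along row 2 (it has 2 zeros):
  − (1) · M_21   where M_21 = det([0 -5 3; 7 2 -4; -4 -7 -4]) = -343
  + (-1) · M_24   where M_24 = det([4 0 -5; 4 7 2; 7 -4 -7]) = 161
det = (-1)·(1)·(-343) + (+1)·(-1)·(161) = 182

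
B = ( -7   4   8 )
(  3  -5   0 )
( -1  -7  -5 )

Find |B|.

The determinant is -323.

Expand along column 3:
  + 8 · |3 -5; -1 -7| = 8·(-21 − 5) = -208
  + (-5) · |-7 4; 3 -5| = (-5)·(35 − 12) = -115
Sum: (-208) + (-115) = -323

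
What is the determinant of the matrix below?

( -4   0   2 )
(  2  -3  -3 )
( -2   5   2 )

-28

Expand along column 2:
  + (-3) · |-4 2; -2 2| = (-3)·(-8 − (-4)) = 12
  − 5 · |-4 2; 2 -3| = −5·(12 − 4) = -40
Sum: (12) + (-40) = -28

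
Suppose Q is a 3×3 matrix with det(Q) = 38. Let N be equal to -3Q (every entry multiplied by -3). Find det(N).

|N| = -1026

For a 3×3 matrix, det(-3Q) = (-3)^3·det(Q) = -27·det(Q).
det(N) = (-27)·(38) = -1026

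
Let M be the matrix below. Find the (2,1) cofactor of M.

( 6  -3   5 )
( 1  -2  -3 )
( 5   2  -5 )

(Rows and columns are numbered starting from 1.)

-5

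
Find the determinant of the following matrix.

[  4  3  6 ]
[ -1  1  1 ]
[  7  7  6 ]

Expand along column 1:
  + 4 · |1 1; 7 6| = 4·(6 − 7) = -4
  − (-1) · |3 6; 7 6| = −(-1)·(18 − 42) = -24
  + 7 · |3 6; 1 1| = 7·(3 − 6) = -21
Sum: (-4) + (-24) + (-21) = -49

The determinant is -49.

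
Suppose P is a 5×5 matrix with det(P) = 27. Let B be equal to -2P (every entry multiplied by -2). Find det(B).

The determinant is -864.

For a 5×5 matrix, det(-2P) = (-2)^5·det(P) = -32·det(P).
det(B) = (-32)·(27) = -864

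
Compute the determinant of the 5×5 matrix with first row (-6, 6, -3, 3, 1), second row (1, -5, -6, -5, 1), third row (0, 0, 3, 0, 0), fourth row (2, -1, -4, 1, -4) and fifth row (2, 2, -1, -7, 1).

-2394

Expand along row 3 (it has 4 zeros):
  + (3) · M_33   where M_33 = det([-6 6 3 1; 1 -5 -5 1; 2 -1 1 -4; 2 2 -7 1]) = -798
det = (+1)·(3)·(-798) = -2394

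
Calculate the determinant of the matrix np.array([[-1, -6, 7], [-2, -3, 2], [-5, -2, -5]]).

Expand along row 1:
  + (-1) · |-3 2; -2 -5| = (-1)·(15 − (-4)) = -19
  − (-6) · |-2 2; -5 -5| = −(-6)·(10 − (-10)) = 120
  + 7 · |-2 -3; -5 -2| = 7·(4 − 15) = -77
Sum: (-19) + (120) + (-77) = 24

24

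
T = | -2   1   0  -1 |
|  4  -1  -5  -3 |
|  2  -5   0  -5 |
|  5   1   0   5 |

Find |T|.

The determinant is -110.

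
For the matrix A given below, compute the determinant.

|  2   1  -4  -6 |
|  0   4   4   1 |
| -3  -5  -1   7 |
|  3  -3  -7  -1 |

Expand along row 2 (it has 1 zero):
  + (4) · M_22   where M_22 = det([2 -4 -6; -3 -1 7; 3 -7 -1]) = -116
  − (4) · M_23   where M_23 = det([2 1 -6; -3 -5 7; 3 -3 -1]) = -74
  + (1) · M_24   where M_24 = det([2 1 -4; -3 -5 -1; 3 -3 -7]) = -56
det = (+1)·(4)·(-116) + (-1)·(4)·(-74) + (+1)·(1)·(-56) = -224

-224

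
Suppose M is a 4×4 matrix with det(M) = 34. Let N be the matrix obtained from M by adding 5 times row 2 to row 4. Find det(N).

Adding a multiple of one row to another leaves the determinant unchanged.
det(N) = (1)·(34) = 34

det(N) = 34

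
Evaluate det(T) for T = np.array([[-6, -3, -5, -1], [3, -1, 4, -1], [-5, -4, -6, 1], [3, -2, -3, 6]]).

|T| = 0

Expand along row 1:
  + (-6) · M_11   where M_11 = det([-1 4 -1; -4 -6 1; -2 -3 6]) = 121
  − (-3) · M_12   where M_12 = det([3 4 -1; -5 -6 1; 3 -3 6]) = 0
  + (-5) · M_13   where M_13 = det([3 -1 -1; -5 -4 1; 3 -2 6]) = -121
  − (-1) · M_14   where M_14 = det([3 -1 4; -5 -4 -6; 3 -2 -3]) = 121
det = (+1)·(-6)·(121) + (-1)·(-3)·(0) + (+1)·(-5)·(-121) + (-1)·(-1)·(121) = 0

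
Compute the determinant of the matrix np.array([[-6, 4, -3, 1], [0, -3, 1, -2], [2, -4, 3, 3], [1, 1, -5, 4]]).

Expand along row 2 (it has 1 zero):
  + (-3) · M_22   where M_22 = det([-6 -3 1; 2 3 3; 1 -5 4]) = -160
  − (1) · M_23   where M_23 = det([-6 4 1; 2 -4 3; 1 1 4]) = 100
  + (-2) · M_24   where M_24 = det([-6 4 -3; 2 -4 3; 1 1 -5]) = -68
det = (+1)·(-3)·(-160) + (-1)·(1)·(100) + (+1)·(-2)·(-68) = 516

516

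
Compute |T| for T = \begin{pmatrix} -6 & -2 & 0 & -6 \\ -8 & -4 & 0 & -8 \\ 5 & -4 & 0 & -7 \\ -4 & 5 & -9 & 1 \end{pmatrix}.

Expand along column 3 (it has 3 zeros):
  − (-9) · M_43   where M_43 = det([-6 -2 -6; -8 -4 -8; 5 -4 -7]) = -96
det = (-1)·(-9)·(-96) = -864

det(T) = -864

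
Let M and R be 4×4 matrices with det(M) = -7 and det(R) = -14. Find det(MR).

The determinant is 98.

det(MR) = det(M)·det(R) = (-7)·(-14) = 98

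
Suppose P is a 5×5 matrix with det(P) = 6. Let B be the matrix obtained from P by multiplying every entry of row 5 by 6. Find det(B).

Scaling one row by 6 multiplies the determinant by 6.
det(B) = (6)·(6) = 36

36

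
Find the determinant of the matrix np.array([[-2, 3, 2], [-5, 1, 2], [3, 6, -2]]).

Expand along row 1:
  + (-2) · |1 2; 6 -2| = (-2)·(-2 − 12) = 28
  − 3 · |-5 2; 3 -2| = −3·(10 − 6) = -12
  + 2 · |-5 1; 3 6| = 2·(-30 − 3) = -66
Sum: (28) + (-12) + (-66) = -50

-50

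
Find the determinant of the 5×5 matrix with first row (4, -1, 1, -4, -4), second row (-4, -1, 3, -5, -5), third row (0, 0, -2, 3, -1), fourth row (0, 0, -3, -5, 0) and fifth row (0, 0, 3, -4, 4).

The determinant is -392.

The matrix is block upper-triangular with a 2×2 block and a 3×3 block on the diagonal, so its determinant equals the product of the determinants of the diagonal blocks.
det of the 2×2 block = -8
det of the 3×3 block = 49
det = (-8)·(49) = -392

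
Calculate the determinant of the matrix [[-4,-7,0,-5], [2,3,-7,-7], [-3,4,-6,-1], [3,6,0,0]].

Expand along row 4 (it has 2 zeros):
  − (3) · M_41   where M_41 = det([-7 0 -5; 3 -7 -7; 4 -6 -1]) = 195
  + (6) · M_42   where M_42 = det([-4 0 -5; 2 -7 -7; -3 -6 -1]) = 305
det = (-1)·(3)·(195) + (+1)·(6)·(305) = 1245

The determinant is 1245.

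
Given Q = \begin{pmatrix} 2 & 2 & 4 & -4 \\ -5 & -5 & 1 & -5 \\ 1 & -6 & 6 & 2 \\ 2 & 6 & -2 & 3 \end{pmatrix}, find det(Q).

The determinant is 650.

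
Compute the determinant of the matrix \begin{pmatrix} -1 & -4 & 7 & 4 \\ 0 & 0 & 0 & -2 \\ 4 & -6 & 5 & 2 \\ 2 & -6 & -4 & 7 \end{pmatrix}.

Expand along row 2 (it has 3 zeros):
  + (-2) · M_24   where M_24 = det([-1 -4 7; 4 -6 5; 2 -6 -4]) = -242
det = (+1)·(-2)·(-242) = 484

The determinant is 484.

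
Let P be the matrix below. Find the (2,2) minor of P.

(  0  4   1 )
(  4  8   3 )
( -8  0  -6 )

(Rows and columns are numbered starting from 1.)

8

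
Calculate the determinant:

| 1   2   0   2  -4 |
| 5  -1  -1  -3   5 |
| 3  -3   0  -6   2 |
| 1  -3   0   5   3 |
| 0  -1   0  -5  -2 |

Expand along column 3 (it has 4 zeros):
  − (-1) · M_23   where M_23 = det([1 2 2 -4; 3 -3 -6 2; 1 -3 5 3; 0 -1 -5 -2]) = 335
det = (-1)·(-1)·(335) = 335

The determinant is 335.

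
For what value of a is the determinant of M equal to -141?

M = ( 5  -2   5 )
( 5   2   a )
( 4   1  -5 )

Expanding along the row containing a, det(M) is linear in a: det(M) = (-13)·a + (-115).
Set (-13)·a + (-115) = -141  ⇒  (-13)·a = -26  ⇒  a = 2.

a = 2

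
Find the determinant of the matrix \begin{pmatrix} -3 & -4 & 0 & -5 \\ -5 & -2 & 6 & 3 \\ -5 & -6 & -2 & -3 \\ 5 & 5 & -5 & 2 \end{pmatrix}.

The determinant is -240.

Expand along row 1 (it has 1 zero):
  + (-3) · M_11   where M_11 = det([-2 6 3; -6 -2 -3; 5 -5 2]) = 140
  − (-4) · M_12   where M_12 = det([-5 6 3; -5 -2 -3; 5 -5 2]) = 170
  − (-5) · M_14   where M_14 = det([-5 -2 6; -5 -6 -2; 5 5 -5]) = -100
det = (+1)·(-3)·(140) + (-1)·(-4)·(170) + (-1)·(-5)·(-100) = -240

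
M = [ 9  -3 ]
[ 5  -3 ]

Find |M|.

det(M) = 9·(-3) − (-3)·5 = -27 − (-15) = -12

-12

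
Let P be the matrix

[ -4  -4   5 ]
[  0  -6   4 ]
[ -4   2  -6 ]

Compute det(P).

-168

Expand along column 1:
  + (-4) · |-6 4; 2 -6| = (-4)·(36 − 8) = -112
  + (-4) · |-4 5; -6 4| = (-4)·(-16 − (-30)) = -56
Sum: (-112) + (-56) = -168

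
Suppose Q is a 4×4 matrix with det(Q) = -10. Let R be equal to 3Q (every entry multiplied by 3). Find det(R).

-810

For a 4×4 matrix, det(3Q) = 3^4·det(Q) = 81·det(Q).
det(R) = (81)·(-10) = -810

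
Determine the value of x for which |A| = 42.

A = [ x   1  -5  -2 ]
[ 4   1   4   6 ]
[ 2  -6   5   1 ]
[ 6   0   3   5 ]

x = 7

Expanding along the row containing x, det(A) is linear in x: det(A) = (34)·x + (-196).
Set (34)·x + (-196) = 42  ⇒  (34)·x = 238  ⇒  x = 7.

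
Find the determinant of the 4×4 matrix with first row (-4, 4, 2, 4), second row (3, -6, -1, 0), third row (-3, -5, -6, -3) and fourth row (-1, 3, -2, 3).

Expand along row 2 (it has 1 zero):
  − (3) · M_21   where M_21 = det([4 2 4; -5 -6 -3; 3 -2 3]) = 28
  + (-6) · M_22   where M_22 = det([-4 2 4; -3 -6 -3; -1 -2 3]) = 120
  − (-1) · M_23   where M_23 = det([-4 4 4; -3 -5 -3; -1 3 3]) = 16
det = (-1)·(3)·(28) + (+1)·(-6)·(120) + (-1)·(-1)·(16) = -788

The determinant is -788.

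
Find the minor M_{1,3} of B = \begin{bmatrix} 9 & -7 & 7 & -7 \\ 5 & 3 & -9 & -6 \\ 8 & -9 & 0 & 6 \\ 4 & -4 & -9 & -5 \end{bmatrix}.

Delete row 1 and column 3; the remaining 3×3 submatrix is [5 3 -6; 8 -9 6; 4 -4 -5].
Its determinant is 513.

513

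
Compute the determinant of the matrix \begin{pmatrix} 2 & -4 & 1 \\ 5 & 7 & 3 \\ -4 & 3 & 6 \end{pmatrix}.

Expand along row 1:
  + 2 · |7 3; 3 6| = 2·(42 − 9) = 66
  − (-4) · |5 3; -4 6| = −(-4)·(30 − (-12)) = 168
  + 1 · |5 7; -4 3| = 1·(15 − (-28)) = 43
Sum: (66) + (168) + (43) = 277

277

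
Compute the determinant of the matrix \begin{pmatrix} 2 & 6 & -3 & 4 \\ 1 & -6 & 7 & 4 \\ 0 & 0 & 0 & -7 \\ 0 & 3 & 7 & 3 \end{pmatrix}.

-1239

Expand along row 3 (it has 3 zeros):
  − (-7) · M_34   where M_34 = det([2 6 -3; 1 -6 7; 0 3 7]) = -177
det = (-1)·(-7)·(-177) = -1239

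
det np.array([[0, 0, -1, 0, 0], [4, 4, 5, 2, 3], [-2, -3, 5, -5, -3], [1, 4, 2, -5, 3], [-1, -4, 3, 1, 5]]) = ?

-596

Expand along row 1 (it has 4 zeros):
  + (-1) · M_13   where M_13 = det([4 4 2 3; -2 -3 -5 -3; 1 4 -5 3; -1 -4 1 5]) = 596
det = (+1)·(-1)·(596) = -596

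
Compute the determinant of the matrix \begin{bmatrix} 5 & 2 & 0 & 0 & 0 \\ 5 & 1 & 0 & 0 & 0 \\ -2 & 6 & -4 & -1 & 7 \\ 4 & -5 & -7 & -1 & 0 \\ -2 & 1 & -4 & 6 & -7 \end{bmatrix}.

1505

The matrix is block lower-triangular with a 2×2 block and a 3×3 block on the diagonal, so its determinant equals the product of the determinants of the diagonal blocks.
det of the 2×2 block = -5
det of the 3×3 block = -301
det = (-5)·(-301) = 1505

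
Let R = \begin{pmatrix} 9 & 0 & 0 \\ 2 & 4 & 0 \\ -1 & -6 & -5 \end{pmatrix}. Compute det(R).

R is lower triangular, so det(R) is the product of the diagonal entries:
det = (9) · (4) · (-5) = -180

|R| = -180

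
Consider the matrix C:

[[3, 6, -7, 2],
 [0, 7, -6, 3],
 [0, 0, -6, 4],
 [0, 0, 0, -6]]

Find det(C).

756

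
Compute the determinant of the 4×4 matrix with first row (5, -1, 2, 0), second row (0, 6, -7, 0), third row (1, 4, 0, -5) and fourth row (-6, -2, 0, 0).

Expand along column 4 (it has 3 zeros):
  − (-5) · M_34   where M_34 = det([5 -1 2; 0 6 -7; -6 -2 0]) = -40
det = (-1)·(-5)·(-40) = -200

The determinant is -200.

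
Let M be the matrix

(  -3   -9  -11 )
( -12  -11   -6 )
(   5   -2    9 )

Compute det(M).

Expand along row 1:
  + (-3) · |-11 -6; -2 9| = (-3)·(-99 − 12) = 333
  − (-9) · |-12 -6; 5 9| = −(-9)·(-108 − (-30)) = -702
  + (-11) · |-12 -11; 5 -2| = (-11)·(24 − (-55)) = -869
Sum: (333) + (-702) + (-869) = -1238

det(M) = -1238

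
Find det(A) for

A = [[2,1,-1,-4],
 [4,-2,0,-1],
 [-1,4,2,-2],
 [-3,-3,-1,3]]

|A| = 68

Expand along row 2 (it has 1 zero):
  − (4) · M_21   where M_21 = det([1 -1 -4; 4 2 -2; -3 -1 3]) = 2
  + (-2) · M_22   where M_22 = det([2 -1 -4; -1 2 -2; -3 -1 3]) = -29
  + (-1) · M_24   where M_24 = det([2 1 -1; -1 4 2; -3 -3 -1]) = -18
det = (-1)·(4)·(2) + (+1)·(-2)·(-29) + (+1)·(-1)·(-18) = 68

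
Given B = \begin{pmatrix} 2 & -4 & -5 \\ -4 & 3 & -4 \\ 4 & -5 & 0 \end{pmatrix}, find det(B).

Expand along column 3:
  + (-5) · |-4 3; 4 -5| = (-5)·(20 − 12) = -40
  − (-4) · |2 -4; 4 -5| = −(-4)·(-10 − (-16)) = 24
Sum: (-40) + (24) = -16

The determinant is -16.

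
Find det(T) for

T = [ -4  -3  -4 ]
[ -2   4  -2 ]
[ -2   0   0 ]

Expand along row 3:
  + (-2) · |-3 -4; 4 -2| = (-2)·(6 − (-16)) = -44

|T| = -44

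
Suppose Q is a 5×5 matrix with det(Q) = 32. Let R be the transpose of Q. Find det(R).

det(R) = 32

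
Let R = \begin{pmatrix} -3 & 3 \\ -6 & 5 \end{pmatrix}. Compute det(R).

det(R) = (-3)·5 − 3·(-6) = -15 − (-18) = 3

3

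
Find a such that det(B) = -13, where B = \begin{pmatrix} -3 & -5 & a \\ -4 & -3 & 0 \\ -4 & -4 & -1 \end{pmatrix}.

-6

Expanding along the row containing a, det(B) is linear in a: det(B) = (4)·a + (11).
Set (4)·a + (11) = -13  ⇒  (4)·a = -24  ⇒  a = -6.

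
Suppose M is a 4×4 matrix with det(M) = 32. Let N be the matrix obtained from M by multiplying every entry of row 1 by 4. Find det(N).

|N| = 128

Scaling one row by 4 multiplies the determinant by 4.
det(N) = (4)·(32) = 128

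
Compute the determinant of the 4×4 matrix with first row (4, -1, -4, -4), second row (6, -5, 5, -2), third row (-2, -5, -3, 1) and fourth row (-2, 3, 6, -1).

Expand along row 1:
  + (4) · M_11   where M_11 = det([-5 5 -2; -5 -3 1; 3 6 -1]) = 47
  − (-1) · M_12   where M_12 = det([6 5 -2; -2 -3 1; -2 6 -1]) = -2
  + (-4) · M_13   where M_13 = det([6 -5 -2; -2 -5 1; -2 3 -1]) = 64
  − (-4) · M_14   where M_14 = det([6 -5 5; -2 -5 -3; -2 3 6]) = -296
det = (+1)·(4)·(47) + (-1)·(-1)·(-2) + (+1)·(-4)·(64) + (-1)·(-4)·(-296) = -1254

-1254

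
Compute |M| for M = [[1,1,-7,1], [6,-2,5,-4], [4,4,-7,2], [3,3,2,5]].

-704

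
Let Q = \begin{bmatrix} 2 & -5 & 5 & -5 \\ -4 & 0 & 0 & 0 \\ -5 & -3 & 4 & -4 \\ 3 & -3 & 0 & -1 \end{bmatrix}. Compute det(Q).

Expand along row 2 (it has 3 zeros):
  − (-4) · M_21   where M_21 = det([-5 5 -5; -3 4 -4; -3 0 -1]) = 5
det = (-1)·(-4)·(5) = 20

20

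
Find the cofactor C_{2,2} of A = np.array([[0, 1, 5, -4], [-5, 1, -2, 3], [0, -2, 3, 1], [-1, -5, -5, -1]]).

Delete row 2 and column 2; the remaining 3×3 submatrix is [0 5 -4; 0 3 1; -1 -5 -1].
Its determinant is -17.
The cofactor carries sign (−1)^(2+2) = +1, so C_{2,2} = +(-17) = -17.

-17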